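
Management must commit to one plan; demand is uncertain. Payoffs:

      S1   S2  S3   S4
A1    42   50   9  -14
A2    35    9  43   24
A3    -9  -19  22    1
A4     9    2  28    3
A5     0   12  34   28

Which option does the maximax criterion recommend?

Row maxima: A1=50, A2=43, A3=22, A4=28, A5=34
Best best-case = 50 → A1.

A1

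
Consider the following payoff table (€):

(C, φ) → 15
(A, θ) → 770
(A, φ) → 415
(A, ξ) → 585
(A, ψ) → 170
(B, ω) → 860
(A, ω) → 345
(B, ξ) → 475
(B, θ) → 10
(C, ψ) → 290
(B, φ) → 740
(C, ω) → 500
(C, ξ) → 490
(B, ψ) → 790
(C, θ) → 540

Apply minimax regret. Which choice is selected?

Column bests: θ=770, φ=740, ψ=790, ω=860, ξ=585.
A regrets: 0, 325, 620, 515, 0 → max 620
B regrets: 760, 0, 0, 0, 110 → max 760
C regrets: 230, 725, 500, 360, 95 → max 725
Smallest max regret = 620 → A.

A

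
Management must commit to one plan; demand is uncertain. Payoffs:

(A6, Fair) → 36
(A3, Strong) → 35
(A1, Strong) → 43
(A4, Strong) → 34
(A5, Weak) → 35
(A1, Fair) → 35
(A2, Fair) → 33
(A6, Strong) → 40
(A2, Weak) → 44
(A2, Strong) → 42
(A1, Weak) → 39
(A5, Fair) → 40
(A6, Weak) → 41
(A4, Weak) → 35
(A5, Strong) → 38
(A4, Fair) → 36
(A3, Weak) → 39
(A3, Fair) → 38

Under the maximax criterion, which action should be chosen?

A2

Row maxima: A1=43, A2=44, A3=39, A4=36, A5=40, A6=41
Best best-case = 44 → A2.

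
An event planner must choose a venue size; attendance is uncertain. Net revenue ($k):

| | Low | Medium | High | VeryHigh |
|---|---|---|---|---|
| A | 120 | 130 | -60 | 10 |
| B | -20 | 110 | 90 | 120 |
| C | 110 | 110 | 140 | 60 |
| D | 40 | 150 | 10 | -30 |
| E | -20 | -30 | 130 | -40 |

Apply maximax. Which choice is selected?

Row maxima: A=130, B=120, C=140, D=150, E=130
Best best-case = 150 → D.

D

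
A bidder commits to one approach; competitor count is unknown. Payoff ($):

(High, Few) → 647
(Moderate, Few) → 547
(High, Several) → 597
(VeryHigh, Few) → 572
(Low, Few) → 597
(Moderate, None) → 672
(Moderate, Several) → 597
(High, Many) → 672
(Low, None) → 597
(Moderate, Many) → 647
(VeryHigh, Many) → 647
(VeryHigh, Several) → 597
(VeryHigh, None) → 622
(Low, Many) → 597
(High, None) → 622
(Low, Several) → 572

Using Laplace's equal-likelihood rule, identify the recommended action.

Row averages: Low=590.75, Moderate=615.75, High=634.5, VeryHigh=609.5
Highest average = 634.5 → High.

High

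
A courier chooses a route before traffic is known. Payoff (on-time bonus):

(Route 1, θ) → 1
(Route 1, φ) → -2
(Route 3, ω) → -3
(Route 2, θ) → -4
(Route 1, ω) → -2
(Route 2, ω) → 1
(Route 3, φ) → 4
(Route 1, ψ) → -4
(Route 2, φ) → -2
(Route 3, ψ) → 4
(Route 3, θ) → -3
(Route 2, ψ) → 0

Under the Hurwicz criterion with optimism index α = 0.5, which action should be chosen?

Route 1: 0.5·1 + 0.5·(-4) = -1.5
Route 2: 0.5·1 + 0.5·(-4) = -1.5
Route 3: 0.5·4 + 0.5·(-3) = 0.5
Highest Hurwicz score = 0.5 → Route 3.

Route 3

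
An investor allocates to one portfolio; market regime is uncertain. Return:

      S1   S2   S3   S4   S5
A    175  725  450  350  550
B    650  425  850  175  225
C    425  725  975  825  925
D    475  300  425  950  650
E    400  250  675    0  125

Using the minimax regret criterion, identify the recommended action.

C

Column bests: S1=650, S2=725, S3=975, S4=950, S5=925.
A regrets: 475, 0, 525, 600, 375 → max 600
B regrets: 0, 300, 125, 775, 700 → max 775
C regrets: 225, 0, 0, 125, 0 → max 225
D regrets: 175, 425, 550, 0, 275 → max 550
E regrets: 250, 475, 300, 950, 800 → max 950
Smallest max regret = 225 → C.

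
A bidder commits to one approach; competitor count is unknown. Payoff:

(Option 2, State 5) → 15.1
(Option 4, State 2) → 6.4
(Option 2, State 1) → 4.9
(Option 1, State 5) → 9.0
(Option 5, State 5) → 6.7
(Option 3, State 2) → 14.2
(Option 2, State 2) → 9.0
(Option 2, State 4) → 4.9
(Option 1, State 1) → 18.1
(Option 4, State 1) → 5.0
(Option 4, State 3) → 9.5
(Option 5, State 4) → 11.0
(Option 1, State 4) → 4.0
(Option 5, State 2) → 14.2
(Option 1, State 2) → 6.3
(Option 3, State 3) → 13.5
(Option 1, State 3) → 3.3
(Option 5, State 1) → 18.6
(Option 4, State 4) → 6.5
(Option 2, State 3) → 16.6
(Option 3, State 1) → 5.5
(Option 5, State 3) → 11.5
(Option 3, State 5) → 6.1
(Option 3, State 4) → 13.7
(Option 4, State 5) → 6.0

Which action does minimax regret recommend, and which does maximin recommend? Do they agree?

minimax regret → Option 5; maximin → Option 5 (agree)

Column bests: State 1=18.6, State 2=14.2, State 3=16.6, State 4=13.7, State 5=15.1.
Option 1 regrets: 0.5, 7.9, 13.3, 9.7, 6.1 → max 13.3
Option 2 regrets: 13.7, 5.2, 0.0, 8.8, 0.0 → max 13.7
Option 3 regrets: 13.1, 0.0, 3.1, 0.0, 9.0 → max 13.1
Option 4 regrets: 13.6, 7.8, 7.1, 7.2, 9.1 → max 13.6
Option 5 regrets: 0.0, 0.0, 5.1, 2.7, 8.4 → max 8.4
Smallest max regret = 8.4 → Option 5.
Row minima: Option 1=3.3, Option 2=4.9, Option 3=5.5, Option 4=5.0, Option 5=6.7
Best worst-case = 6.7 → Option 5.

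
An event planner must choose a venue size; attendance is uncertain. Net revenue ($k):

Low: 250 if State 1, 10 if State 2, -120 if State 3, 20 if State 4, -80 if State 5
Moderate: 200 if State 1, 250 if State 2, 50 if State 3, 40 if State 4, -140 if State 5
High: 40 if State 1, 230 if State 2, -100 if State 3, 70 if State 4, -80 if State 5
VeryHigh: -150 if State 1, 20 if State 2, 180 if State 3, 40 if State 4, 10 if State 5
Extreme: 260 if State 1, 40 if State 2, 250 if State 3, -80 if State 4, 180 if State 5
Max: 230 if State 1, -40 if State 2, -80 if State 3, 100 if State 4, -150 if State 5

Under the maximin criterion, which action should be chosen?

Extreme

Row minima: Low=-120, Moderate=-140, High=-100, VeryHigh=-150, Extreme=-80, Max=-150
Best worst-case = -80 → Extreme.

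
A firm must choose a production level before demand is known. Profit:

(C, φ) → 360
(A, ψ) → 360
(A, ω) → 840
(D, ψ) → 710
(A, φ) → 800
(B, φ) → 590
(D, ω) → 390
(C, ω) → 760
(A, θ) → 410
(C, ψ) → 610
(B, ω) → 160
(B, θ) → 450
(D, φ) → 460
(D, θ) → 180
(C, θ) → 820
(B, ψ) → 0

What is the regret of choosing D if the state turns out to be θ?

640

Best payoff under θ is 820.
Regret = 820 − 180 = 640.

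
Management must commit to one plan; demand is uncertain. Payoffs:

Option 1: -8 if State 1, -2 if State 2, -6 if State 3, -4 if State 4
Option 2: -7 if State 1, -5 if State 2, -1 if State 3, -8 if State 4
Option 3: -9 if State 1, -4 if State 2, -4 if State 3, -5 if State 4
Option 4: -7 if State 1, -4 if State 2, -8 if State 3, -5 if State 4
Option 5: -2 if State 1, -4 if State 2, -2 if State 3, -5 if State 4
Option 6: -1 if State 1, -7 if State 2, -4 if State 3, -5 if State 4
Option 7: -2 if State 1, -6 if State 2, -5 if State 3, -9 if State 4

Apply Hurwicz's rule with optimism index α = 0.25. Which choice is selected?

Option 1: 0.25·(-2) + 0.75·(-8) = -6.5
Option 2: 0.25·(-1) + 0.75·(-8) = -6.25
Option 3: 0.25·(-4) + 0.75·(-9) = -7.75
Option 4: 0.25·(-4) + 0.75·(-8) = -7
Option 5: 0.25·(-2) + 0.75·(-5) = -4.25
Option 6: 0.25·(-1) + 0.75·(-7) = -5.5
Option 7: 0.25·(-2) + 0.75·(-9) = -7.25
Highest Hurwicz score = -4.25 → Option 5.

Option 5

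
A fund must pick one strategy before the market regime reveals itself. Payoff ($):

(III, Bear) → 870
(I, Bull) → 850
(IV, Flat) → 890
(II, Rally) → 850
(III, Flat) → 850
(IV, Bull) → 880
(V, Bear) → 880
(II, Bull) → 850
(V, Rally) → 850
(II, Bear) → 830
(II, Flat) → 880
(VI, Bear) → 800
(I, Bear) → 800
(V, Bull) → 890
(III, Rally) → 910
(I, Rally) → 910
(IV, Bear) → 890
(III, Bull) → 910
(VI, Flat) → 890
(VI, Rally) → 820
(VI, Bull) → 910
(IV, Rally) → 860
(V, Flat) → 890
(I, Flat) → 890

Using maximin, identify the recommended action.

Row minima: I=800, II=830, III=850, IV=860, V=850, VI=800
Best worst-case = 860 → IV.

IV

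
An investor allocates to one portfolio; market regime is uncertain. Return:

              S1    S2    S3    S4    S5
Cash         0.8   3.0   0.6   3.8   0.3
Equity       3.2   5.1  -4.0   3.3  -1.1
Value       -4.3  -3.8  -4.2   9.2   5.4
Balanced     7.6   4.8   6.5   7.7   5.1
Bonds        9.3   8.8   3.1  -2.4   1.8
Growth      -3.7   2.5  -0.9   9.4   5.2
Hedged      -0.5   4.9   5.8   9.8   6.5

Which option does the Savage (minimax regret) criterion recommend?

Balanced

Column bests: S1=9.3, S2=8.8, S3=6.5, S4=9.8, S5=6.5.
Cash regrets: 8.5, 5.8, 5.9, 6.0, 6.2 → max 8.5
Equity regrets: 6.1, 3.7, 10.5, 6.5, 7.6 → max 10.5
Value regrets: 13.6, 12.6, 10.7, 0.6, 1.1 → max 13.6
Balanced regrets: 1.7, 4.0, 0.0, 2.1, 1.4 → max 4.0
Bonds regrets: 0.0, 0.0, 3.4, 12.2, 4.7 → max 12.2
Growth regrets: 13.0, 6.3, 7.4, 0.4, 1.3 → max 13.0
Hedged regrets: 9.8, 3.9, 0.7, 0.0, 0.0 → max 9.8
Smallest max regret = 4.0 → Balanced.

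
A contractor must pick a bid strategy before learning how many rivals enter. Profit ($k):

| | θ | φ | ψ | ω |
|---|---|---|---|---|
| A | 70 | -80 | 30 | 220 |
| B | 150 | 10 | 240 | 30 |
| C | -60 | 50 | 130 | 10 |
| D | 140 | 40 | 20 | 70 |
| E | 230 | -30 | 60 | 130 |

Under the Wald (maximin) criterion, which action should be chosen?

Row minima: A=-80, B=10, C=-60, D=20, E=-30
Best worst-case = 20 → D.

D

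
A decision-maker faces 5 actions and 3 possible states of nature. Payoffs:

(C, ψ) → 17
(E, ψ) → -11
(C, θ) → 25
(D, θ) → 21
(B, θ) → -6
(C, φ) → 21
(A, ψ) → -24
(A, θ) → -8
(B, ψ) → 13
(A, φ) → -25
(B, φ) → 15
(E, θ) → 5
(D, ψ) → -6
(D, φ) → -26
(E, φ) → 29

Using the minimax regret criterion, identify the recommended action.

C

Column bests: θ=25, φ=29, ψ=17.
A regrets: 33, 54, 41 → max 54
B regrets: 31, 14, 4 → max 31
C regrets: 0, 8, 0 → max 8
D regrets: 4, 55, 23 → max 55
E regrets: 20, 0, 28 → max 28
Smallest max regret = 8 → C.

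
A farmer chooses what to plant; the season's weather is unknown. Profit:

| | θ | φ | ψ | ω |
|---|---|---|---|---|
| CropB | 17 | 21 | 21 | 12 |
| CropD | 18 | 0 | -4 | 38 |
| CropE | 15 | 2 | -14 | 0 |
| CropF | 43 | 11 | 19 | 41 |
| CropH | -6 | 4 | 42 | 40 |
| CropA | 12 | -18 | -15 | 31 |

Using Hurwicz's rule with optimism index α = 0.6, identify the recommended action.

CropB: 0.6·21 + 0.4·12 = 17.4
CropD: 0.6·38 + 0.4·(-4) = 21.2
CropE: 0.6·15 + 0.4·(-14) = 3.4
CropF: 0.6·43 + 0.4·11 = 30.2
CropH: 0.6·42 + 0.4·(-6) = 22.8
CropA: 0.6·31 + 0.4·(-18) = 11.4
Highest Hurwicz score = 30.2 → CropF.

CropF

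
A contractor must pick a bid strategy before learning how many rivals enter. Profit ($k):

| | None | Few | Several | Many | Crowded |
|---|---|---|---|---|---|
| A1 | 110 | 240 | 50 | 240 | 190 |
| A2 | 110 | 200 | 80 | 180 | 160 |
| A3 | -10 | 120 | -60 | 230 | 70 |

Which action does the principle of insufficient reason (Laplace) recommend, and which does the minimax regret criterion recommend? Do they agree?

Row averages: A1=166, A2=146, A3=70
Highest average = 166 → A1.
Column bests: None=110, Few=240, Several=80, Many=240, Crowded=190.
A1 regrets: 0, 0, 30, 0, 0 → max 30
A2 regrets: 0, 40, 0, 60, 30 → max 60
A3 regrets: 120, 120, 140, 10, 120 → max 140
Smallest max regret = 30 → A1.

laplace → A1; minimax regret → A1 (agree)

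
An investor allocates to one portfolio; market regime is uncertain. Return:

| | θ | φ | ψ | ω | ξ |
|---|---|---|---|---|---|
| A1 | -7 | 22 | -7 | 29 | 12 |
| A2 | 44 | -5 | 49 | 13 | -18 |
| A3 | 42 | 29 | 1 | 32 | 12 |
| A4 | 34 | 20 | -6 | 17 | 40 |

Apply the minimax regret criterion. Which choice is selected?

Column bests: θ=44, φ=29, ψ=49, ω=32, ξ=40.
A1 regrets: 51, 7, 56, 3, 28 → max 56
A2 regrets: 0, 34, 0, 19, 58 → max 58
A3 regrets: 2, 0, 48, 0, 28 → max 48
A4 regrets: 10, 9, 55, 15, 0 → max 55
Smallest max regret = 48 → A3.

A3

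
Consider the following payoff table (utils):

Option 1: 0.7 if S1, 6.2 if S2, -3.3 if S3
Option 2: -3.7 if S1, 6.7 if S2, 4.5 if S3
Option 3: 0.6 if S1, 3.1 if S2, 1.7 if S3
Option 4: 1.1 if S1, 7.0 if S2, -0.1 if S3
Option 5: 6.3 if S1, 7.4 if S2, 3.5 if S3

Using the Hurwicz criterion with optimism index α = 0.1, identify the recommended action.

Option 5

Option 1: 0.1·6.2 + 0.9·(-3.3) = -2.35
Option 2: 0.1·6.7 + 0.9·(-3.7) = -2.66
Option 3: 0.1·3.1 + 0.9·0.6 = 0.85
Option 4: 0.1·7.0 + 0.9·(-0.1) = 0.61
Option 5: 0.1·7.4 + 0.9·3.5 = 3.89
Highest Hurwicz score = 3.89 → Option 5.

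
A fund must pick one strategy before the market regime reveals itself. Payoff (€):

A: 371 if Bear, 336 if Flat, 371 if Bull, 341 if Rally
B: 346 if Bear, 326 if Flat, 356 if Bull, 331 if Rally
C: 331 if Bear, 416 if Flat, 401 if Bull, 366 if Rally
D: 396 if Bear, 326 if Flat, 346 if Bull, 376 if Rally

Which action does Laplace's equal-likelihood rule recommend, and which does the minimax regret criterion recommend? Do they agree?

laplace → C; minimax regret → C (agree)

Row averages: A=354.75, B=339.75, C=378.5, D=361
Highest average = 378.5 → C.
Column bests: Bear=396, Flat=416, Bull=401, Rally=376.
A regrets: 25, 80, 30, 35 → max 80
B regrets: 50, 90, 45, 45 → max 90
C regrets: 65, 0, 0, 10 → max 65
D regrets: 0, 90, 55, 0 → max 90
Smallest max regret = 65 → C.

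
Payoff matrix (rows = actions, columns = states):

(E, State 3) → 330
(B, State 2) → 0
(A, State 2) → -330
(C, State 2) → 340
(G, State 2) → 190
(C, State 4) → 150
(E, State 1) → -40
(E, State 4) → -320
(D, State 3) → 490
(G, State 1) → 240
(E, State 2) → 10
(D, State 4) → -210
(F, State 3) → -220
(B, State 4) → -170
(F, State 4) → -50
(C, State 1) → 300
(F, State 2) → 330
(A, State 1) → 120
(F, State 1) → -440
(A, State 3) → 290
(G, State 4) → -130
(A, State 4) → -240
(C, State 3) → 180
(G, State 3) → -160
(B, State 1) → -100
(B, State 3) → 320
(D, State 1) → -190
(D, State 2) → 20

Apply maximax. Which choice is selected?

D

Row maxima: A=290, B=320, C=340, D=490, E=330, F=330, G=240
Best best-case = 490 → D.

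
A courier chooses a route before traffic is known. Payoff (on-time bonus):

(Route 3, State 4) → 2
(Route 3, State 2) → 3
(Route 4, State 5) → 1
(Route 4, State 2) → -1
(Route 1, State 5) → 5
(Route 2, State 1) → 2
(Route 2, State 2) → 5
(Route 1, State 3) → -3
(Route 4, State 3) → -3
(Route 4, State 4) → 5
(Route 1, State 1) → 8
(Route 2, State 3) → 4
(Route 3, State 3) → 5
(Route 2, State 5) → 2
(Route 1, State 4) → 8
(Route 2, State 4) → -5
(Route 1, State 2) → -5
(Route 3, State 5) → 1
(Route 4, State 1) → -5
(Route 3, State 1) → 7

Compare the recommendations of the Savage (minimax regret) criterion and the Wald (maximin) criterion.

Column bests: State 1=8, State 2=5, State 3=5, State 4=8, State 5=5.
Route 1 regrets: 0, 10, 8, 0, 0 → max 10
Route 2 regrets: 6, 0, 1, 13, 3 → max 13
Route 3 regrets: 1, 2, 0, 6, 4 → max 6
Route 4 regrets: 13, 6, 8, 3, 4 → max 13
Smallest max regret = 6 → Route 3.
Row minima: Route 1=-5, Route 2=-5, Route 3=1, Route 4=-5
Best worst-case = 1 → Route 3.

minimax regret → Route 3; maximin → Route 3 (agree)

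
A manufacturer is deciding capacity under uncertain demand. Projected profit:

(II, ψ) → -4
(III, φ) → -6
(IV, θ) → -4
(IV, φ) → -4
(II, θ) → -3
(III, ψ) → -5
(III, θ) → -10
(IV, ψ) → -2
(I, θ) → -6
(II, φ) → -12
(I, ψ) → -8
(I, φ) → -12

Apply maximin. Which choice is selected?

IV

Row minima: I=-12, II=-12, III=-10, IV=-4
Best worst-case = -4 → IV.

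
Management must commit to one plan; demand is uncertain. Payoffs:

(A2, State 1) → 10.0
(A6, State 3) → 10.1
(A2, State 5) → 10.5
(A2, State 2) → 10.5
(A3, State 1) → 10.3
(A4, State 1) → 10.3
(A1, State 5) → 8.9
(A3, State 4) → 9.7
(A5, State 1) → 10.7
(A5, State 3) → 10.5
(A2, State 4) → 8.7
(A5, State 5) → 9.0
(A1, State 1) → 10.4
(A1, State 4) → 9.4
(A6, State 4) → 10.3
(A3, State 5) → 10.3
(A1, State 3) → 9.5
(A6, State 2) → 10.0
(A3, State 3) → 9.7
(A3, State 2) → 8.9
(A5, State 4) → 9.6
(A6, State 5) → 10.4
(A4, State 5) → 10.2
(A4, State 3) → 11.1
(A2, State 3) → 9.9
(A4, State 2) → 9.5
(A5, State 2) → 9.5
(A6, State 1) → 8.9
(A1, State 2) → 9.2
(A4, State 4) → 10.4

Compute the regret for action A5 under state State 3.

0.6

Best payoff under State 3 is 11.1.
Regret = 11.1 − 10.5 = 0.6.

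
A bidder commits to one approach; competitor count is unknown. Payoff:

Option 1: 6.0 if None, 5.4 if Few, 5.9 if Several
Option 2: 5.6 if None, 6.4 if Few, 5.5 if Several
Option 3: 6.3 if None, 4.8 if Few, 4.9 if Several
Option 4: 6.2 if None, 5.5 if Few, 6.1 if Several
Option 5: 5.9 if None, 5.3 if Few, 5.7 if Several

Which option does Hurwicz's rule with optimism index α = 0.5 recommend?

Option 1: 0.5·6.0 + 0.5·5.4 = 5.7
Option 2: 0.5·6.4 + 0.5·5.5 = 5.95
Option 3: 0.5·6.3 + 0.5·4.8 = 5.55
Option 4: 0.5·6.2 + 0.5·5.5 = 5.85
Option 5: 0.5·5.9 + 0.5·5.3 = 5.6
Highest Hurwicz score = 5.95 → Option 2.

Option 2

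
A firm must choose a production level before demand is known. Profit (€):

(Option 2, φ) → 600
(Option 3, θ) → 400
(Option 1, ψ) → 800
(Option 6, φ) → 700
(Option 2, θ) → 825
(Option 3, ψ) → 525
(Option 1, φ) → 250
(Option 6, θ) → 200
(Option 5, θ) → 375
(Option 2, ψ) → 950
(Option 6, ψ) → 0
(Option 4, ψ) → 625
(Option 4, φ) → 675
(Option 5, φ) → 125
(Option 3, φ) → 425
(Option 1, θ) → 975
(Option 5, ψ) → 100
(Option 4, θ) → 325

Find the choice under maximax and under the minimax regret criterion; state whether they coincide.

Row maxima: Option 1=975, Option 2=950, Option 3=525, Option 4=675, Option 5=375, Option 6=700
Best best-case = 975 → Option 1.
Column bests: θ=975, φ=700, ψ=950.
Option 1 regrets: 0, 450, 150 → max 450
Option 2 regrets: 150, 100, 0 → max 150
Option 3 regrets: 575, 275, 425 → max 575
Option 4 regrets: 650, 25, 325 → max 650
Option 5 regrets: 600, 575, 850 → max 850
Option 6 regrets: 775, 0, 950 → max 950
Smallest max regret = 150 → Option 2.

maximax → Option 1; minimax regret → Option 2 (disagree)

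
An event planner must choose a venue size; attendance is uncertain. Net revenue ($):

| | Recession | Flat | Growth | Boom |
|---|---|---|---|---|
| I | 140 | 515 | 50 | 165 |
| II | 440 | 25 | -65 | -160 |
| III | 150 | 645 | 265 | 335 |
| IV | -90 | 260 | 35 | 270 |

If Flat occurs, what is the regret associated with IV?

Best payoff under Flat is 645.
Regret = 645 − 260 = 385.

385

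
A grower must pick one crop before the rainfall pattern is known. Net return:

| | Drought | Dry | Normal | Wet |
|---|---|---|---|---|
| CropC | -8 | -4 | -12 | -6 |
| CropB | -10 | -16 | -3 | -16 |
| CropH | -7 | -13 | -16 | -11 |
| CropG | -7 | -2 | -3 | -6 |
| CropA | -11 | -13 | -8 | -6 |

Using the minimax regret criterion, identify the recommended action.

Column bests: Drought=-7, Dry=-2, Normal=-3, Wet=-6.
CropC regrets: 1, 2, 9, 0 → max 9
CropB regrets: 3, 14, 0, 10 → max 14
CropH regrets: 0, 11, 13, 5 → max 13
CropG regrets: 0, 0, 0, 0 → max 0
CropA regrets: 4, 11, 5, 0 → max 11
Smallest max regret = 0 → CropG.

CropG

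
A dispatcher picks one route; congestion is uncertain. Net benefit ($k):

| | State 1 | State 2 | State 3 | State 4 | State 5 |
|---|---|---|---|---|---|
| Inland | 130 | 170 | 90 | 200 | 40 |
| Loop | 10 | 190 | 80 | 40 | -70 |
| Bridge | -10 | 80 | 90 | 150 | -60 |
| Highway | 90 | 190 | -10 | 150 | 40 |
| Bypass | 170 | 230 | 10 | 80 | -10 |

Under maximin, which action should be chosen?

Inland

Row minima: Inland=40, Loop=-70, Bridge=-60, Highway=-10, Bypass=-10
Best worst-case = 40 → Inland.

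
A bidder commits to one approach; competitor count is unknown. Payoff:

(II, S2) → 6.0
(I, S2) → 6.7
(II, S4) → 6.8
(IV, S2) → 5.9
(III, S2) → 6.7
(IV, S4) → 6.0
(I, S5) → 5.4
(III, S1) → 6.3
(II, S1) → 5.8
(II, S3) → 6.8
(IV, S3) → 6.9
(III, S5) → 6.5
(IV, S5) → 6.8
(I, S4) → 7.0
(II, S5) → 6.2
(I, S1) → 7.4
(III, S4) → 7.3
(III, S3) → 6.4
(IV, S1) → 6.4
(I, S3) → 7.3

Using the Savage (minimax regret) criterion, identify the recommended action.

Column bests: S1=7.4, S2=6.7, S3=7.3, S4=7.3, S5=6.8.
I regrets: 0.0, 0.0, 0.0, 0.3, 1.4 → max 1.4
II regrets: 1.6, 0.7, 0.5, 0.5, 0.6 → max 1.6
III regrets: 1.1, 0.0, 0.9, 0.0, 0.3 → max 1.1
IV regrets: 1.0, 0.8, 0.4, 1.3, 0.0 → max 1.3
Smallest max regret = 1.1 → III.

III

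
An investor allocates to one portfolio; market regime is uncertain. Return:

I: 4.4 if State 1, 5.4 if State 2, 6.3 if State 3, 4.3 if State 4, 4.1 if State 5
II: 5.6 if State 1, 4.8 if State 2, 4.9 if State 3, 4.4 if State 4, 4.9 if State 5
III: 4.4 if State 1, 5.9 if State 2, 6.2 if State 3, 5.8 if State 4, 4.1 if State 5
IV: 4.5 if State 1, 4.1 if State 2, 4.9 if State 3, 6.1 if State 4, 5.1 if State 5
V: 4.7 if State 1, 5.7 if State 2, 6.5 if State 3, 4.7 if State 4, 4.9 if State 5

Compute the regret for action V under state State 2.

Best payoff under State 2 is 5.9.
Regret = 5.9 − 5.7 = 0.2.

0.2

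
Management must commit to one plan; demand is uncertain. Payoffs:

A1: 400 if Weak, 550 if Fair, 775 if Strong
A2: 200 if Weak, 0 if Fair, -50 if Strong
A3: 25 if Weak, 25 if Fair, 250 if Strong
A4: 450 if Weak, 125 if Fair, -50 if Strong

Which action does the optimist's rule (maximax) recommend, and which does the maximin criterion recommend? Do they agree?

maximax → A1; maximin → A1 (agree)

Row maxima: A1=775, A2=200, A3=250, A4=450
Best best-case = 775 → A1.
Row minima: A1=400, A2=-50, A3=25, A4=-50
Best worst-case = 400 → A1.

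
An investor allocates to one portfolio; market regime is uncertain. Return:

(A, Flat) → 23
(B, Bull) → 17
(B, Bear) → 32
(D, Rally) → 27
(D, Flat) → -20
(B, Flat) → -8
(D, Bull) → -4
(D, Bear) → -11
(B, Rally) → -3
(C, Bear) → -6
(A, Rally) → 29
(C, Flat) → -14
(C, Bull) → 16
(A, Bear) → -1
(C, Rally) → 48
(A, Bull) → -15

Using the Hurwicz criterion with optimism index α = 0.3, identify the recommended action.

A: 0.3·29 + 0.7·(-15) = -1.8
B: 0.3·32 + 0.7·(-8) = 4
C: 0.3·48 + 0.7·(-14) = 4.6
D: 0.3·27 + 0.7·(-20) = -5.9
Highest Hurwicz score = 4.6 → C.

C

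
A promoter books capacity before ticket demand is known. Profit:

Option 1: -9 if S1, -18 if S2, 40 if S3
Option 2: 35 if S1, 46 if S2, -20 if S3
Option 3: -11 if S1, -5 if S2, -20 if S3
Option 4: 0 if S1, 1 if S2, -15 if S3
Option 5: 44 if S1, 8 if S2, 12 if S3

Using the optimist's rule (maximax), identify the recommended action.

Option 2

Row maxima: Option 1=40, Option 2=46, Option 3=-5, Option 4=1, Option 5=44
Best best-case = 46 → Option 2.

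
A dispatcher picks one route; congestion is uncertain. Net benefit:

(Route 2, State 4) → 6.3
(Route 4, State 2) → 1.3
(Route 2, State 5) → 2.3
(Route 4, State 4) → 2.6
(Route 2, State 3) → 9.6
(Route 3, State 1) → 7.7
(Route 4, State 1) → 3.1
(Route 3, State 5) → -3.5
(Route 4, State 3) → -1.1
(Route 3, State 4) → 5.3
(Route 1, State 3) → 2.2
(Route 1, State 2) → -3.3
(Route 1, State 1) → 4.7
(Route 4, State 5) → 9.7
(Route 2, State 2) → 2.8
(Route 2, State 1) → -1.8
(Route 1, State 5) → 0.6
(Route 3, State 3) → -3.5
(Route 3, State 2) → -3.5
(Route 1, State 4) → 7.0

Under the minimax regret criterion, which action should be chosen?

Column bests: State 1=7.7, State 2=2.8, State 3=9.6, State 4=7.0, State 5=9.7.
Route 1 regrets: 3.0, 6.1, 7.4, 0.0, 9.1 → max 9.1
Route 2 regrets: 9.5, 0.0, 0.0, 0.7, 7.4 → max 9.5
Route 3 regrets: 0.0, 6.3, 13.1, 1.7, 13.2 → max 13.2
Route 4 regrets: 4.6, 1.5, 10.7, 4.4, 0.0 → max 10.7
Smallest max regret = 9.1 → Route 1.

Route 1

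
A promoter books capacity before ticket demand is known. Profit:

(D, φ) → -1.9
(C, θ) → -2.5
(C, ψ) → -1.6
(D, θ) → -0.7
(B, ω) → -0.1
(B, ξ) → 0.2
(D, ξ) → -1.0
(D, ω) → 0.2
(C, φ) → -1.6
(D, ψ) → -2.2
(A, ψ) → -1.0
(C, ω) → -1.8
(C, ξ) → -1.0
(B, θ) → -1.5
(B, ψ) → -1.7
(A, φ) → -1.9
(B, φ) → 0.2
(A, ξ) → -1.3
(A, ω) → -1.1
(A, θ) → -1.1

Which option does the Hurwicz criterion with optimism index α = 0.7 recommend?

B

A: 0.7·(-1.0) + 0.3·(-1.9) = -1.27
B: 0.7·0.2 + 0.3·(-1.7) = -0.37
C: 0.7·(-1.0) + 0.3·(-2.5) = -1.45
D: 0.7·0.2 + 0.3·(-2.2) = -0.52
Highest Hurwicz score = -0.37 → B.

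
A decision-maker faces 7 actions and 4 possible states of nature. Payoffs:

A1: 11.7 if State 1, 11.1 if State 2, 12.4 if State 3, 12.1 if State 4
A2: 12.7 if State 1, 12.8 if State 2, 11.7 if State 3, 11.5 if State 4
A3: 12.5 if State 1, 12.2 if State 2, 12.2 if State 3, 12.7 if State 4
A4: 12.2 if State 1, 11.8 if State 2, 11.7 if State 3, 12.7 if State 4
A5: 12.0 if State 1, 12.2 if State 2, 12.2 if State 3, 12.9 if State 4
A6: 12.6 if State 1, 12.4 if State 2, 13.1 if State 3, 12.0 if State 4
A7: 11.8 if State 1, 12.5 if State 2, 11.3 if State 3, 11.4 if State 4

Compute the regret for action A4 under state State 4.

Best payoff under State 4 is 12.9.
Regret = 12.9 − 12.7 = 0.2.

0.2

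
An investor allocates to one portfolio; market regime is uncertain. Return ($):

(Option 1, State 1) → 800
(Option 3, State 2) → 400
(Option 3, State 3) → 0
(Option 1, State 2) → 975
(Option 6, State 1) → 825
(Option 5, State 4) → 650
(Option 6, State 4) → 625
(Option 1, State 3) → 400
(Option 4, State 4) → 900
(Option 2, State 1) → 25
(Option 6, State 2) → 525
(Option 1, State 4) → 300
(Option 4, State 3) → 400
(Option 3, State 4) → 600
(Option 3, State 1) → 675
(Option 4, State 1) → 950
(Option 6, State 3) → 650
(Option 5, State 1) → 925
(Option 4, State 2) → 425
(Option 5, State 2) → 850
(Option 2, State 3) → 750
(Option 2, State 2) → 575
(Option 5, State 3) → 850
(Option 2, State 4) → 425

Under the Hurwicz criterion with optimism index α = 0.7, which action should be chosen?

Option 1: 0.7·975 + 0.3·300 = 772.5
Option 2: 0.7·750 + 0.3·25 = 532.5
Option 3: 0.7·675 + 0.3·0 = 472.5
Option 4: 0.7·950 + 0.3·400 = 785
Option 5: 0.7·925 + 0.3·650 = 842.5
Option 6: 0.7·825 + 0.3·525 = 735
Highest Hurwicz score = 842.5 → Option 5.

Option 5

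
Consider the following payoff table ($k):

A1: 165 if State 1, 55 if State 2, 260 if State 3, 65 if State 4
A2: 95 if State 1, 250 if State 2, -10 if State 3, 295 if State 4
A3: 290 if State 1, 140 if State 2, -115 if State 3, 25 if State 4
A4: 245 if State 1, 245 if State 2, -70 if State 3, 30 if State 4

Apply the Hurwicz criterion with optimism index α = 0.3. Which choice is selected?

A1: 0.3·260 + 0.7·55 = 116.5
A2: 0.3·295 + 0.7·(-10) = 81.5
A3: 0.3·290 + 0.7·(-115) = 6.5
A4: 0.3·245 + 0.7·(-70) = 24.5
Highest Hurwicz score = 116.5 → A1.

A1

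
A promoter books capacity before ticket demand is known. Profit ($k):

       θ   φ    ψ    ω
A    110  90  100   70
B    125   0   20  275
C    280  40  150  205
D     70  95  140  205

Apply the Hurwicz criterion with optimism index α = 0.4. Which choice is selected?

C

A: 0.4·110 + 0.6·70 = 86
B: 0.4·275 + 0.6·0 = 110
C: 0.4·280 + 0.6·40 = 136
D: 0.4·205 + 0.6·70 = 124
Highest Hurwicz score = 136 → C.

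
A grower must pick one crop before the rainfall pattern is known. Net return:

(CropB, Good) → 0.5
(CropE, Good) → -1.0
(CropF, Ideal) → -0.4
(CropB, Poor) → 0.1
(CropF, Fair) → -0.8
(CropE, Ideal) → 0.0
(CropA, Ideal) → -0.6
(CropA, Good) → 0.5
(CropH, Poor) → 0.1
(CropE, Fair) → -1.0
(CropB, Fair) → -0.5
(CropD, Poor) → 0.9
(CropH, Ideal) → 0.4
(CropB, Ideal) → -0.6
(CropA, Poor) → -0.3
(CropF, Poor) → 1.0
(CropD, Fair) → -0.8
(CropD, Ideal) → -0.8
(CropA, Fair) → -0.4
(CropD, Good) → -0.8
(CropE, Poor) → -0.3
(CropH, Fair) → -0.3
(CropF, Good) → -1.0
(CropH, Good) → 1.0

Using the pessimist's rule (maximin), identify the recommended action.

Row minima: CropB=-0.6, CropF=-1.0, CropH=-0.3, CropD=-0.8, CropA=-0.6, CropE=-1.0
Best worst-case = -0.3 → CropH.

CropH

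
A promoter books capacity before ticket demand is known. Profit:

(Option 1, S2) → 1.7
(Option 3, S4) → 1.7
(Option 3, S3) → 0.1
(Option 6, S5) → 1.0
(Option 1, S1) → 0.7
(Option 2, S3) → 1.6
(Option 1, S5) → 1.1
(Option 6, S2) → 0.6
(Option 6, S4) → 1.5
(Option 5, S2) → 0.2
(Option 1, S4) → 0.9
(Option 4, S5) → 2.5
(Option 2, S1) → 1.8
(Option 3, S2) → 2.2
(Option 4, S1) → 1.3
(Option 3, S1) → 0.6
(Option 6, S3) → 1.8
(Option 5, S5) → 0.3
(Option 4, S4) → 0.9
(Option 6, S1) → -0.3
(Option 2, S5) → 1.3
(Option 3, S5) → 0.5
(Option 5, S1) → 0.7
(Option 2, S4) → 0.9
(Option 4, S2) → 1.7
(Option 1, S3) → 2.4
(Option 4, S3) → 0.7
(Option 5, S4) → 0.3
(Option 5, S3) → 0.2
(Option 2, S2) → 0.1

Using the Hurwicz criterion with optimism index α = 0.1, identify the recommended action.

Option 1: 0.1·2.4 + 0.9·0.7 = 0.87
Option 2: 0.1·1.8 + 0.9·0.1 = 0.27
Option 3: 0.1·2.2 + 0.9·0.1 = 0.31
Option 4: 0.1·2.5 + 0.9·0.7 = 0.88
Option 5: 0.1·0.7 + 0.9·0.2 = 0.25
Option 6: 0.1·1.8 + 0.9·(-0.3) = -0.09
Highest Hurwicz score = 0.88 → Option 4.

Option 4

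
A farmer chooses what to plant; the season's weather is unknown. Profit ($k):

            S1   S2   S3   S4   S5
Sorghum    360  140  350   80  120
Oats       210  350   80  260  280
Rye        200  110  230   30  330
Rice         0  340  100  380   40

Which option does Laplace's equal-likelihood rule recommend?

Oats

Row averages: Sorghum=210, Oats=236, Rye=180, Rice=172
Highest average = 236 → Oats.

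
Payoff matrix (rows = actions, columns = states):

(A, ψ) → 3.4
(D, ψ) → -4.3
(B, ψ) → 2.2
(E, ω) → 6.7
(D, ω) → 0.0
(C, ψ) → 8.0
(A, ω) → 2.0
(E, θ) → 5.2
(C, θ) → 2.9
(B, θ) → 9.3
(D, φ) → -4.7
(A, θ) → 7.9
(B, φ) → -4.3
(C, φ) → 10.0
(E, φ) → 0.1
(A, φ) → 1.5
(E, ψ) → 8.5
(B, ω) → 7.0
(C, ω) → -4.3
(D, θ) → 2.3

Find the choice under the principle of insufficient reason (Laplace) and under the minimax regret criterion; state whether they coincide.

Row averages: A=3.7, B=3.55, C=4.15, D=-1.675, E=5.125
Highest average = 5.125 → E.
Column bests: θ=9.3, φ=10.0, ψ=8.5, ω=7.0.
A regrets: 1.4, 8.5, 5.1, 5.0 → max 8.5
B regrets: 0.0, 14.3, 6.3, 0.0 → max 14.3
C regrets: 6.4, 0.0, 0.5, 11.3 → max 11.3
D regrets: 7.0, 14.7, 12.8, 7.0 → max 14.7
E regrets: 4.1, 9.9, 0.0, 0.3 → max 9.9
Smallest max regret = 8.5 → A.

laplace → E; minimax regret → A (disagree)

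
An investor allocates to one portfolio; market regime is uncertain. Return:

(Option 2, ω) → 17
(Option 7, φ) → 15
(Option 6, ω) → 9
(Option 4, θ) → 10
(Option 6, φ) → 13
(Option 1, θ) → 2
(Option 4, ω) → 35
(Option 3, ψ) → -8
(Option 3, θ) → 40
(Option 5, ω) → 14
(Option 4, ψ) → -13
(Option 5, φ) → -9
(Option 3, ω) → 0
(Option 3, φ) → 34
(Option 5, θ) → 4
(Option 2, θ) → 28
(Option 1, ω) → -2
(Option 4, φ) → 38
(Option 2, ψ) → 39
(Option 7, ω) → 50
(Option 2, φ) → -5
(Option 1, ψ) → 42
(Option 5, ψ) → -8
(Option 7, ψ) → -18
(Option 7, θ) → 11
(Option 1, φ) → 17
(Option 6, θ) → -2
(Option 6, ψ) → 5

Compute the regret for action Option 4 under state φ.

0

Best payoff under φ is 38.
Regret = 38 − 38 = 0.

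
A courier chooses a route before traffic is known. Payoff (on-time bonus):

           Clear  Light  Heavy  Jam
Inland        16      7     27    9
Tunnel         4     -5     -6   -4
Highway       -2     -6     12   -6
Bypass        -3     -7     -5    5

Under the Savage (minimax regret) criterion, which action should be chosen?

Inland

Column bests: Clear=16, Light=7, Heavy=27, Jam=9.
Inland regrets: 0, 0, 0, 0 → max 0
Tunnel regrets: 12, 12, 33, 13 → max 33
Highway regrets: 18, 13, 15, 15 → max 18
Bypass regrets: 19, 14, 32, 4 → max 32
Smallest max regret = 0 → Inland.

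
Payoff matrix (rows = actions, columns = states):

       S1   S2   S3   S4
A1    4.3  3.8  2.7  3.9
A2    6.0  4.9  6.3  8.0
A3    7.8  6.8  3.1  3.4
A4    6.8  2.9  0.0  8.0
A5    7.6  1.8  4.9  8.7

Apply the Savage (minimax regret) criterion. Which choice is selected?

A2

Column bests: S1=7.8, S2=6.8, S3=6.3, S4=8.7.
A1 regrets: 3.5, 3.0, 3.6, 4.8 → max 4.8
A2 regrets: 1.8, 1.9, 0.0, 0.7 → max 1.9
A3 regrets: 0.0, 0.0, 3.2, 5.3 → max 5.3
A4 regrets: 1.0, 3.9, 6.3, 0.7 → max 6.3
A5 regrets: 0.2, 5.0, 1.4, 0.0 → max 5.0
Smallest max regret = 1.9 → A2.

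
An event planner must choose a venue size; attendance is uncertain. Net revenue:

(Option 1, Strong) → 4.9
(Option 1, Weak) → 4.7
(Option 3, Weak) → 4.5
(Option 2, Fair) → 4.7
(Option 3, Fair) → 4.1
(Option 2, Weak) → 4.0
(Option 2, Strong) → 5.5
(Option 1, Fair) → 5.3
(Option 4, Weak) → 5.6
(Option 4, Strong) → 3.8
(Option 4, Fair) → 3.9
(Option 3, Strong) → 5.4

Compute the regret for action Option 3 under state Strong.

0.1

Best payoff under Strong is 5.5.
Regret = 5.5 − 5.4 = 0.1.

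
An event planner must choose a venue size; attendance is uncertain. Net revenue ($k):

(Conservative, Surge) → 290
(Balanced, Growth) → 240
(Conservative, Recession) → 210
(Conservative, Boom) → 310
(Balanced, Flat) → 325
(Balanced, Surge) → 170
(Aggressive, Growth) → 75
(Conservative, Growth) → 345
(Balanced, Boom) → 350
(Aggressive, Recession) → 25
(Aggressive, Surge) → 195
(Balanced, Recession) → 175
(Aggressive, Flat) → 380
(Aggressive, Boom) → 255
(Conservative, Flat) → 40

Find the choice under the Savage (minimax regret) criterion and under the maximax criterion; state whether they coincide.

Column bests: Recession=210, Flat=380, Growth=345, Boom=350, Surge=290.
Conservative regrets: 0, 340, 0, 40, 0 → max 340
Balanced regrets: 35, 55, 105, 0, 120 → max 120
Aggressive regrets: 185, 0, 270, 95, 95 → max 270
Smallest max regret = 120 → Balanced.
Row maxima: Conservative=345, Balanced=350, Aggressive=380
Best best-case = 380 → Aggressive.

minimax regret → Balanced; maximax → Aggressive (disagree)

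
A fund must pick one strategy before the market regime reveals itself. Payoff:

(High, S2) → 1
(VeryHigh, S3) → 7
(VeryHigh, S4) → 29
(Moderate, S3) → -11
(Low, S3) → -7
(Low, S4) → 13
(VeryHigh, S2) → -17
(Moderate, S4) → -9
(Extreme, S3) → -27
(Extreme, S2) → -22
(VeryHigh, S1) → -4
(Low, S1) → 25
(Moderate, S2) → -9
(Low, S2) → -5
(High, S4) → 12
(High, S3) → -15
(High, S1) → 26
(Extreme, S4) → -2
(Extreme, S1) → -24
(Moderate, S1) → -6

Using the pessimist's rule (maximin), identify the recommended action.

Low

Row minima: Low=-7, Moderate=-11, High=-15, VeryHigh=-17, Extreme=-27
Best worst-case = -7 → Low.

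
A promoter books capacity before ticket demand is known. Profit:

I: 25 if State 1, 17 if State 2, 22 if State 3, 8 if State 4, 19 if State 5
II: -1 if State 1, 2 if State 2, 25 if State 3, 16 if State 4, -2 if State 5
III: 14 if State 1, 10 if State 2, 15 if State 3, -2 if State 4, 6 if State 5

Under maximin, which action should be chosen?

I

Row minima: I=8, II=-2, III=-2
Best worst-case = 8 → I.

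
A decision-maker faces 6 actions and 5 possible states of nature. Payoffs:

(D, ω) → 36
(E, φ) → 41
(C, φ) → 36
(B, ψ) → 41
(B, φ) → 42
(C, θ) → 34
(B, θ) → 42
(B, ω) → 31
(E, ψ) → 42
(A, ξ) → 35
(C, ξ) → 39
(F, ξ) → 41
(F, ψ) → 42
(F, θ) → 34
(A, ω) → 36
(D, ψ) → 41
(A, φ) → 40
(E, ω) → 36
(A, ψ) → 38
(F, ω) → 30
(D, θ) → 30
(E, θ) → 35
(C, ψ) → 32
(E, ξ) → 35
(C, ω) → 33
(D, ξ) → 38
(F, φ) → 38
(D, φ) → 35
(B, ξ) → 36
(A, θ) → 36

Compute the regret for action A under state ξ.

6

Best payoff under ξ is 41.
Regret = 41 − 35 = 6.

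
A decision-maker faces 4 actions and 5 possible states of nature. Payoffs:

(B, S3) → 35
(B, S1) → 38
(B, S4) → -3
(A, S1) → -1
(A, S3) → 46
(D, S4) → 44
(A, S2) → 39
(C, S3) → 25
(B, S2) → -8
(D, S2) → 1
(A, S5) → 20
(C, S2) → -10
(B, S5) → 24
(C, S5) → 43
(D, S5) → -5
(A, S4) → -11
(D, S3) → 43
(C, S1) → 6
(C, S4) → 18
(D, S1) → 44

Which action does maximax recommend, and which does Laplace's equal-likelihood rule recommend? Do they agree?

maximax → A; laplace → D (disagree)

Row maxima: A=46, B=38, C=43, D=44
Best best-case = 46 → A.
Row averages: A=18.6, B=17.2, C=16.4, D=25.4
Highest average = 25.4 → D.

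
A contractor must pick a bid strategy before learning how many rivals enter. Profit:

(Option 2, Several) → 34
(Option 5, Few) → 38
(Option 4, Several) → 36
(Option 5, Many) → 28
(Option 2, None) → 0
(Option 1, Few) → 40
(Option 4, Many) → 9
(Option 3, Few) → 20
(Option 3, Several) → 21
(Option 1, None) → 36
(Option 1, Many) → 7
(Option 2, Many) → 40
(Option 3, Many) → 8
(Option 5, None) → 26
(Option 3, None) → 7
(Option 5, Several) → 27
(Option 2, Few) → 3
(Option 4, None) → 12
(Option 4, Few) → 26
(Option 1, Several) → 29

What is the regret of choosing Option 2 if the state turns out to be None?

36

Best payoff under None is 36.
Regret = 36 − 0 = 36.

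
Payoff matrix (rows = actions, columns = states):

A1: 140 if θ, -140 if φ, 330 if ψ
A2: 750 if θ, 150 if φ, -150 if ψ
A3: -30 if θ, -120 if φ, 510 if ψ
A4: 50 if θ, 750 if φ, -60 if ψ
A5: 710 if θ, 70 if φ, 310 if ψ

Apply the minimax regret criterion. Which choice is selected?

A2

Column bests: θ=750, φ=750, ψ=510.
A1 regrets: 610, 890, 180 → max 890
A2 regrets: 0, 600, 660 → max 660
A3 regrets: 780, 870, 0 → max 870
A4 regrets: 700, 0, 570 → max 700
A5 regrets: 40, 680, 200 → max 680
Smallest max regret = 660 → A2.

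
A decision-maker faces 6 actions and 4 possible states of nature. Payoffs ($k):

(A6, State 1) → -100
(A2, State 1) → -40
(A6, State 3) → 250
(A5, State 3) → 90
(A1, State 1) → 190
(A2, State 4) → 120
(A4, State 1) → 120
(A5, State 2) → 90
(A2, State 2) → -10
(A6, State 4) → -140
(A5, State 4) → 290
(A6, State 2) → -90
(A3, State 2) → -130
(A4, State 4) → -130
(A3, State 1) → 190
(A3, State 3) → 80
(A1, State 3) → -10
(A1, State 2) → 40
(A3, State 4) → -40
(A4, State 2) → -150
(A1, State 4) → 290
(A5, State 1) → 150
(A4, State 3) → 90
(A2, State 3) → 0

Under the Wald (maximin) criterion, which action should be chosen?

A5

Row minima: A1=-10, A2=-40, A3=-130, A4=-150, A5=90, A6=-140
Best worst-case = 90 → A5.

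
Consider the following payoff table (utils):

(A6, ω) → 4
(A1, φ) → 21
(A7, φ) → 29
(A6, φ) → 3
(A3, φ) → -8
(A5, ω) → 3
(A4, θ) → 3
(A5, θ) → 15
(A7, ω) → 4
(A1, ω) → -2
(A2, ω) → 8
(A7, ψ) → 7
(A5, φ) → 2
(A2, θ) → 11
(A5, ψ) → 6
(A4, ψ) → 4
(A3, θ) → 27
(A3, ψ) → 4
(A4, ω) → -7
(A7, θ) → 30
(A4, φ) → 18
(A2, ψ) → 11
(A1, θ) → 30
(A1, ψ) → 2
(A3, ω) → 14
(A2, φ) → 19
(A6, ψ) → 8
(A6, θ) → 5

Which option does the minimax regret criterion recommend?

A7

Column bests: θ=30, φ=29, ψ=11, ω=14.
A1 regrets: 0, 8, 9, 16 → max 16
A2 regrets: 19, 10, 0, 6 → max 19
A3 regrets: 3, 37, 7, 0 → max 37
A4 regrets: 27, 11, 7, 21 → max 27
A5 regrets: 15, 27, 5, 11 → max 27
A6 regrets: 25, 26, 3, 10 → max 26
A7 regrets: 0, 0, 4, 10 → max 10
Smallest max regret = 10 → A7.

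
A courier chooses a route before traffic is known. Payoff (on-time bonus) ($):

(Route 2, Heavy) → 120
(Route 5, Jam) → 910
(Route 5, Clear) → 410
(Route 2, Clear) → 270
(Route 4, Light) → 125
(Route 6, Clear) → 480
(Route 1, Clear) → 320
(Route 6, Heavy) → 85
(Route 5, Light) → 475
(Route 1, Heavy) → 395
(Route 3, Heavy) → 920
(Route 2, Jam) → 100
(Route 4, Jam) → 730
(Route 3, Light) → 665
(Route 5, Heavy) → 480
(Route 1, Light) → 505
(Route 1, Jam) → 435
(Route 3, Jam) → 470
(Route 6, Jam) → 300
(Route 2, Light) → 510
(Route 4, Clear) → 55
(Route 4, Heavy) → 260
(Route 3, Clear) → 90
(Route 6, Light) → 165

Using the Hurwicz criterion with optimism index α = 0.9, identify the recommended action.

Route 1: 0.9·505 + 0.1·320 = 486.5
Route 2: 0.9·510 + 0.1·100 = 469
Route 3: 0.9·920 + 0.1·90 = 837
Route 4: 0.9·730 + 0.1·55 = 662.5
Route 5: 0.9·910 + 0.1·410 = 860
Route 6: 0.9·480 + 0.1·85 = 440.5
Highest Hurwicz score = 860 → Route 5.

Route 5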